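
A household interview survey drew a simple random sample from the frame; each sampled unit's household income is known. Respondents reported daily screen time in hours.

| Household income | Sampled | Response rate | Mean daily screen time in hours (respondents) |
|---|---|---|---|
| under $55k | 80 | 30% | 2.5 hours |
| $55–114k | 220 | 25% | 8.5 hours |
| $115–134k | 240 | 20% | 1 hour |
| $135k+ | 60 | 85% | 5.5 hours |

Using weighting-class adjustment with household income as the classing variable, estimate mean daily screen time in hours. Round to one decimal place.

Each respondent's weight = sampled/responded in their class; summing within a class gives n_sampled, so:
  under $55k: 80 × 2.5 = 200
  $55–114k: 220 × 8.5 = 1870
  $115–134k: 240 × 1 = 240
  $135k+: 60 × 5.5 = 330
Adjusted estimate = 2640 / 600 = 4.4 → 4.4.

4.4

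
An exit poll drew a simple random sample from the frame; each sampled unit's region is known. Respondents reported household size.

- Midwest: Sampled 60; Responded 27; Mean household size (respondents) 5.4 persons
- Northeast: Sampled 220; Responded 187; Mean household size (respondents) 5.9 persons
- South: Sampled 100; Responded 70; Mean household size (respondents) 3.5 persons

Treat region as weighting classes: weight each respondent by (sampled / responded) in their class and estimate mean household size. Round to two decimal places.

Response rates by class: Midwest 27/60 = 45%, Northeast 187/220 = 85%, South 70/100 = 70%.
Each respondent's weight = sampled/responded in their class; summing within a class gives n_sampled, so:
  Midwest: 60 × 5.4 = 324
  Northeast: 220 × 5.9 = 1298
  South: 100 × 3.5 = 350
Adjusted estimate = 1972 / 380 = 5.18947 → 5.19.

5.19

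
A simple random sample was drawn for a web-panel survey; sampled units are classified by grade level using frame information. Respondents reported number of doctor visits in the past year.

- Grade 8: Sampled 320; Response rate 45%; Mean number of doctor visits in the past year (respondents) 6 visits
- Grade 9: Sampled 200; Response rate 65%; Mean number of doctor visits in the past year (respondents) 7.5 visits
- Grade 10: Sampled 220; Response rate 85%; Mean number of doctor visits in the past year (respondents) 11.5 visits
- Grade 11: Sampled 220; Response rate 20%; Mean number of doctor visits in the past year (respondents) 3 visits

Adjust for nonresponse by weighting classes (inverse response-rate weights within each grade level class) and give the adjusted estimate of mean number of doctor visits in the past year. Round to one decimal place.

6.9

With weight = n_sampled/n_responded per class, the weighted class total is n_sampled:
  Grade 8: 320 × 6 = 1920
  Grade 9: 200 × 7.5 = 1500
  Grade 10: 220 × 11.5 = 2530
  Grade 11: 220 × 3 = 660
Adjusted estimate = 6610 / 960 = 6.88542 → 6.9.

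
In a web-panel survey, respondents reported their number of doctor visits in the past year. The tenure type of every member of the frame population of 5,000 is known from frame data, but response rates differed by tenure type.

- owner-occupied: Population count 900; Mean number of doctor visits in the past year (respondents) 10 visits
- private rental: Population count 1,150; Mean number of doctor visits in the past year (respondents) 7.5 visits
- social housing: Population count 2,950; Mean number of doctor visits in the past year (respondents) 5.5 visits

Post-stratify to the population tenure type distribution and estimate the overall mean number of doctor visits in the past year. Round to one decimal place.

Each cell contributes population-share × respondent value:
  owner-occupied: (900/5,000) × 10 = 1.8
  private rental: (1,150/5,000) × 7.5 = 1.725
  social housing: (2,950/5,000) × 5.5 = 3.245
Post-stratified estimate = 6.77 → 6.8.

6.8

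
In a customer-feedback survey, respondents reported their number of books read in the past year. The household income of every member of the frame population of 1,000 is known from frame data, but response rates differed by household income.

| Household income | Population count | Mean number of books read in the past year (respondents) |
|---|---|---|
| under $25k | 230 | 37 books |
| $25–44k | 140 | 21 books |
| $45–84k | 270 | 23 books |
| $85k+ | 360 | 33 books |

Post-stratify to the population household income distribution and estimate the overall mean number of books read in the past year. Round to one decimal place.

Post-stratification weights by population share, not respondent share:
  under $25k: (230/1,000) × 37 = 8.51
  $25–44k: (140/1,000) × 21 = 2.94
  $45–84k: (270/1,000) × 23 = 6.21
  $85k+: (360/1,000) × 33 = 11.88
Post-stratified estimate = 29.54 → 29.5.

29.5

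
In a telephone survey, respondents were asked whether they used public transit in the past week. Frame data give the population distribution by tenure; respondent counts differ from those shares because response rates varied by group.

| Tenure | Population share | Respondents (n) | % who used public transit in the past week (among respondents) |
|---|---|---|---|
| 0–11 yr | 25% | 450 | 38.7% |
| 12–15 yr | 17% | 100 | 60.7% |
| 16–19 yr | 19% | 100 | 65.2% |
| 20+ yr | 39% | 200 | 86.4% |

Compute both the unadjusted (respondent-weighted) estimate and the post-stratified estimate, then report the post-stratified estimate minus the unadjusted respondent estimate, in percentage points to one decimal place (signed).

Unadjusted (pooled respondent) estimate weights by respondent counts:
  (450/850)×38.7 + (100/850)×60.7 + (100/850)×65.2 + (200/850)×86.4 = 55.6294%
Post-stratified estimate weights by population shares:
  0.25×38.7 + 0.17×60.7 + 0.19×65.2 + 0.39×86.4 = 66.078%
Difference = 66.078 − 55.6294 = 10.4486 pp.

+10.4 percentage points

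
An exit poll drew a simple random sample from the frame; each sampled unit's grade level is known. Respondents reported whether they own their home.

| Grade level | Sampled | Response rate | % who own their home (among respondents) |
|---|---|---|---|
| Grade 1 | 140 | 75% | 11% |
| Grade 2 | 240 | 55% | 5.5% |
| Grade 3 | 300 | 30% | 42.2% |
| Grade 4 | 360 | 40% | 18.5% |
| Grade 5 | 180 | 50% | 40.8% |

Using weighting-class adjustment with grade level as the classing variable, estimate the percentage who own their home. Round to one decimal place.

24.2%

Each respondent's weight = sampled/responded in their class; summing within a class gives n_sampled, so:
  Grade 1: 140 × 11 = 1540
  Grade 2: 240 × 5.5 = 1320
  Grade 3: 300 × 42.2 = 12,660
  Grade 4: 360 × 18.5 = 6660
  Grade 5: 180 × 40.8 = 7344
Adjusted estimate = 29,524 / 1,220 = 24.2 → 24.2%.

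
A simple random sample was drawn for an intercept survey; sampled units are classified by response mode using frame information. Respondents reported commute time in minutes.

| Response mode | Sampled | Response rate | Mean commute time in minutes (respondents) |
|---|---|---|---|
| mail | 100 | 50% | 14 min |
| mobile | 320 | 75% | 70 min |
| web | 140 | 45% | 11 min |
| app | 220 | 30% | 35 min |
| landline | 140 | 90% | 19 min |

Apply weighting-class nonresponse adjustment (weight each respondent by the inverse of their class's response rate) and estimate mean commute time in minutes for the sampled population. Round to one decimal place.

With weight = n_sampled/n_responded per class, the weighted class total is n_sampled:
  mail: 100 × 14 = 1400
  mobile: 320 × 70 = 22,400
  web: 140 × 11 = 1540
  app: 220 × 35 = 7700
  landline: 140 × 19 = 2660
Adjusted estimate = 35,700 / 920 = 38.8043 → 38.8.

38.8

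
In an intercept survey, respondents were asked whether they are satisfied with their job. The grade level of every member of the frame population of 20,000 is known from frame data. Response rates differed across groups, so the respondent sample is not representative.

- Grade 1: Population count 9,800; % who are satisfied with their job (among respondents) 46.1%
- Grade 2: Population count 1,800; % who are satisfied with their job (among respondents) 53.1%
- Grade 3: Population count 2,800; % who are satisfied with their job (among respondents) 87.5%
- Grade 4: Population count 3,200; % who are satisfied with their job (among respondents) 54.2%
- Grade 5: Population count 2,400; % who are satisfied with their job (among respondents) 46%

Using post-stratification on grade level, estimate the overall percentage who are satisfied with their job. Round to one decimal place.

53.8%

Post-stratification weights by population share, not respondent share:
  Grade 1: (9,800/20,000) × 46.1 = 22.589
  Grade 2: (1,800/20,000) × 53.1 = 4.779
  Grade 3: (2,800/20,000) × 87.5 = 12.25
  Grade 4: (3,200/20,000) × 54.2 = 8.672
  Grade 5: (2,400/20,000) × 46 = 5.52
Post-stratified estimate = 53.81 → 53.8%.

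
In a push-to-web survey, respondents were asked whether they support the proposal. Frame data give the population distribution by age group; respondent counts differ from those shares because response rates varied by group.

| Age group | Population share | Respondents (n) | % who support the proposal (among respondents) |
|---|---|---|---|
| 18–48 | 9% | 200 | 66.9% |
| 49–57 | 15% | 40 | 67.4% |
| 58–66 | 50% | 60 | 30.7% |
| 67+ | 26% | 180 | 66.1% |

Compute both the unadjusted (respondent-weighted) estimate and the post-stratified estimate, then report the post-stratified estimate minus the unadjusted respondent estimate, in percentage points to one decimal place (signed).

Unadjusted (pooled respondent) estimate weights by respondent counts:
  (200/480)×66.9 + (40/480)×67.4 + (60/480)×30.7 + (180/480)×66.1 = 62.1167%
Post-stratifying to population shares instead:
  0.09×66.9 + 0.15×67.4 + 0.5×30.7 + 0.26×66.1 = 48.667%
Difference = 48.667 − 62.1167 = -13.4497 pp.

-13.4 percentage points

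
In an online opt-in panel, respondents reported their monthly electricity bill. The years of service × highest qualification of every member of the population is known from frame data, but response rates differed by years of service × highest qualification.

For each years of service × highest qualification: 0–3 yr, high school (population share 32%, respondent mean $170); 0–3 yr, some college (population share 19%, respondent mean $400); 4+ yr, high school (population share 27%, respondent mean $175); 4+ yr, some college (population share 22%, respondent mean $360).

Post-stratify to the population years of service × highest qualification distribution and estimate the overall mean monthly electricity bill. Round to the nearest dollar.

$257

Each cell contributes population-share × respondent value:
  0–3 yr, high school: 0.32 × 170 = 54.4
  0–3 yr, some college: 0.19 × 400 = 76
  4+ yr, high school: 0.27 × 175 = 47.25
  4+ yr, some college: 0.22 × 360 = 79.2
Post-stratified estimate = 256.85 → $257.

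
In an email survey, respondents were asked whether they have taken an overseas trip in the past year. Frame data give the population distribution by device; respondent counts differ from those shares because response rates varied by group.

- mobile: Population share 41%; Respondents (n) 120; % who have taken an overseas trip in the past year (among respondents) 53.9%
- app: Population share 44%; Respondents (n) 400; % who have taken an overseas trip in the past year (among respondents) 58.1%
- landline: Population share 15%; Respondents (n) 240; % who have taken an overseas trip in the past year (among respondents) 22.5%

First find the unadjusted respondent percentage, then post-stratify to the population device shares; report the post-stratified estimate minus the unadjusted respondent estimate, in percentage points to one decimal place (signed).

+4.8 percentage points

Unadjusted (pooled respondent) estimate weights by respondent counts:
  (120/760)×53.9 + (400/760)×58.1 + (240/760)×22.5 = 46.1947%
Post-stratified estimate weights by population shares:
  0.41×53.9 + 0.44×58.1 + 0.15×22.5 = 51.038%
Difference = 51.038 − 46.1947 = 4.8433 pp.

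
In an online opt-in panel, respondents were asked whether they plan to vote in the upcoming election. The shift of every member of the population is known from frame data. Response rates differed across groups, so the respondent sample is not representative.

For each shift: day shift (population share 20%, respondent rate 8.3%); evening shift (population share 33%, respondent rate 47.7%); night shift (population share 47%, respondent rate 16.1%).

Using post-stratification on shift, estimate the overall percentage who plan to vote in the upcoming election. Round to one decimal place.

25.0%

Reweight to the known shift distribution:
  day shift: 0.2 × 8.3 = 1.66
  evening shift: 0.33 × 47.7 = 15.741
  night shift: 0.47 × 16.1 = 7.567
Post-stratified estimate = 24.968 → 25.0%.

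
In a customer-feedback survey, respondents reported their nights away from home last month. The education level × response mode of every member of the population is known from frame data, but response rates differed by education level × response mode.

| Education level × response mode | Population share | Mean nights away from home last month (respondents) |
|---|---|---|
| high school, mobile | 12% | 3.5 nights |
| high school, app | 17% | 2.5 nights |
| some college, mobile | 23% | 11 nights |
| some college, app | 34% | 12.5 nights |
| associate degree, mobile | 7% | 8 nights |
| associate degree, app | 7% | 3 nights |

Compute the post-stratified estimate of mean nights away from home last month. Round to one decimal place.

Each cell contributes population-share × respondent value:
  high school, mobile: 0.12 × 3.5 = 0.42
  high school, app: 0.17 × 2.5 = 0.425
  some college, mobile: 0.23 × 11 = 2.53
  some college, app: 0.34 × 12.5 = 4.25
  associate degree, mobile: 0.07 × 8 = 0.56
  associate degree, app: 0.07 × 3 = 0.21
Post-stratified estimate = 8.395 → 8.4.

8.4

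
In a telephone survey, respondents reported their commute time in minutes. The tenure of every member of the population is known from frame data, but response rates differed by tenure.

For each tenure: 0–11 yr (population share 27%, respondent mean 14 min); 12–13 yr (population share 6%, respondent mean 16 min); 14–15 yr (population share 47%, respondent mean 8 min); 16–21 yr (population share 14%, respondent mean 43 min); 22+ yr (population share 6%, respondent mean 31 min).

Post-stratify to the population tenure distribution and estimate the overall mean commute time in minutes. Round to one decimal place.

Weight each group's respondent value by its population share:
  0–11 yr: 0.27 × 14 = 3.78
  12–13 yr: 0.06 × 16 = 0.96
  14–15 yr: 0.47 × 8 = 3.76
  16–21 yr: 0.14 × 43 = 6.02
  22+ yr: 0.06 × 31 = 1.86
Post-stratified estimate = 16.38 → 16.4.

16.4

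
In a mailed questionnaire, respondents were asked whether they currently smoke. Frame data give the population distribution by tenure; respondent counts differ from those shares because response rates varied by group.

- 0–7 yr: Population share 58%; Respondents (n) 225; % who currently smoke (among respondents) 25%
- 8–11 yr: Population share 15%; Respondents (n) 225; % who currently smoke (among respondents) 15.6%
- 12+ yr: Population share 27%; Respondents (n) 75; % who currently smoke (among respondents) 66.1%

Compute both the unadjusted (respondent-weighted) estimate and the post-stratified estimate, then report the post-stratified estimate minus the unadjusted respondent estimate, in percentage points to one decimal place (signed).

Without adjustment, the pooled respondent share is:
  (225/525)×25 + (225/525)×15.6 + (75/525)×66.1 = 26.8429%
Post-stratifying to population shares instead:
  0.58×25 + 0.15×15.6 + 0.27×66.1 = 34.687%
Difference = 34.687 − 26.8429 = 7.8441 pp.

+7.8 percentage points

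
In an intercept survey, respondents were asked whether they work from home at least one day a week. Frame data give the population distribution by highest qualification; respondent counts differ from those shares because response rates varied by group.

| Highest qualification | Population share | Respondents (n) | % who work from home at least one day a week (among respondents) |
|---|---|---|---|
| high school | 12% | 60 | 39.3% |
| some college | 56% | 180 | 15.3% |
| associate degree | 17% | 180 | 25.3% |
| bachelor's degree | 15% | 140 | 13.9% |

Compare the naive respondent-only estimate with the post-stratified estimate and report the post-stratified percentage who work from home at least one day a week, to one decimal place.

19.7%

Without adjustment, the pooled respondent share is:
  (60/560)×39.3 + (180/560)×15.3 + (180/560)×25.3 + (140/560)×13.9 = 20.7357%
Post-stratifying to population shares instead:
  0.12×39.3 + 0.56×15.3 + 0.17×25.3 + 0.15×13.9 = 19.67%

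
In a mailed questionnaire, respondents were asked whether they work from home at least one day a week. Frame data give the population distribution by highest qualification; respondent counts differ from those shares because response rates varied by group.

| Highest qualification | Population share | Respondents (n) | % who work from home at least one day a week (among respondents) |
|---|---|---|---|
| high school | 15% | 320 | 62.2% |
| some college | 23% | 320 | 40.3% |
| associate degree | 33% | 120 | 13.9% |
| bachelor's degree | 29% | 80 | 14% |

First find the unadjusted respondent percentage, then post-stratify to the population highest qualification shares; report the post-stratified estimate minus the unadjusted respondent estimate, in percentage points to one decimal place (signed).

-15.1 percentage points

Naive respondent-only estimate (weights = respondent counts):
  (320/840)×62.2 + (320/840)×40.3 + (120/840)×13.9 + (80/840)×14 = 42.3667%
Reweighting by population highest qualification shares:
  0.15×62.2 + 0.23×40.3 + 0.33×13.9 + 0.29×14 = 27.246%
Difference = 27.246 − 42.3667 = -15.1207 pp.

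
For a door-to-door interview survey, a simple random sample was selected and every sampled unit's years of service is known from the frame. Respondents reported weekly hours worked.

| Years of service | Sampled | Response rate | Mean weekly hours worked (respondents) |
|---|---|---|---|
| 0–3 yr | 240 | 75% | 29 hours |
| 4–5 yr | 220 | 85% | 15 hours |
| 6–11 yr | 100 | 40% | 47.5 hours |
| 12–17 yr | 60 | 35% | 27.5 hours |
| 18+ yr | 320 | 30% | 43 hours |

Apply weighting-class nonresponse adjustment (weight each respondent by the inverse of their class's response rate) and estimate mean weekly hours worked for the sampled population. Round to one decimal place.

32.4

Inverse-response-rate weighting restores each class to its sampled count, so class totals weight by n_sampled:
  0–3 yr: 240 × 29 = 6960
  4–5 yr: 220 × 15 = 3300
  6–11 yr: 100 × 47.5 = 4750
  12–17 yr: 60 × 27.5 = 1650
  18+ yr: 320 × 43 = 13,760
Adjusted estimate = 30,420 / 940 = 32.3617 → 32.4.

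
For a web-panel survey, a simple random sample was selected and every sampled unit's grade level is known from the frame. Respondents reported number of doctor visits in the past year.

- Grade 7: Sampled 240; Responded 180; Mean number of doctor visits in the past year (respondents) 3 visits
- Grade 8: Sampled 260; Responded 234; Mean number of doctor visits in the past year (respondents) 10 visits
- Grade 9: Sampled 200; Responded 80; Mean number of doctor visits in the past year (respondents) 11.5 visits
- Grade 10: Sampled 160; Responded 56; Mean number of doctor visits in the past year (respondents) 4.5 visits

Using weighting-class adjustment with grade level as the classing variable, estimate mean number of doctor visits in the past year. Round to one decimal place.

Class response rates: Grade 7 180/240 = 75%, Grade 8 234/260 = 90%, Grade 9 80/200 = 40%, Grade 10 56/160 = 35%.
Each respondent's weight = sampled/responded in their class; summing within a class gives n_sampled, so:
  Grade 7: 240 × 3 = 720
  Grade 8: 260 × 10 = 2600
  Grade 9: 200 × 11.5 = 2300
  Grade 10: 160 × 4.5 = 720
Adjusted estimate = 6340 / 860 = 7.37209 → 7.4.

7.4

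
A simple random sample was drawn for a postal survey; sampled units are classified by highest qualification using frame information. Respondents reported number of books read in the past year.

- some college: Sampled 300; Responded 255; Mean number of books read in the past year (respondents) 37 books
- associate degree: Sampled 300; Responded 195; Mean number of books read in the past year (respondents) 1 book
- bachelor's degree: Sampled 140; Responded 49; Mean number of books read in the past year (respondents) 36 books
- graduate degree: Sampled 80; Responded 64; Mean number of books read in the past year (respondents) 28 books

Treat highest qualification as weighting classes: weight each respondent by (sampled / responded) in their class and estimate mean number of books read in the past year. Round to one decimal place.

Response rates by class: some college 255/300 = 85%, associate degree 195/300 = 65%, bachelor's degree 49/140 = 35%, graduate degree 64/80 = 80%.
Each respondent's weight = sampled/responded in their class; summing within a class gives n_sampled, so:
  some college: 300 × 37 = 11,100
  associate degree: 300 × 1 = 300
  bachelor's degree: 140 × 36 = 5040
  graduate degree: 80 × 28 = 2240
Adjusted estimate = 18,680 / 820 = 22.7805 → 22.8.

22.8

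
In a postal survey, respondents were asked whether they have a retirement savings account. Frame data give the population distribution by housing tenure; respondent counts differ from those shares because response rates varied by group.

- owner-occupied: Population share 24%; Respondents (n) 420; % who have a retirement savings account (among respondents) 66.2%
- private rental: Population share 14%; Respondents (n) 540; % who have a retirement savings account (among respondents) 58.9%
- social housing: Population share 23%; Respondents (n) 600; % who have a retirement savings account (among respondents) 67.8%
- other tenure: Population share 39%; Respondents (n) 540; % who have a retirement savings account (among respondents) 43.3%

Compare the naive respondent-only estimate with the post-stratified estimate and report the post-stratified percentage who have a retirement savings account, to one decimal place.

Unadjusted (pooled respondent) estimate weights by respondent counts:
  (420/2100)×66.2 + (540/2100)×58.9 + (600/2100)×67.8 + (540/2100)×43.3 = 58.8914%
Post-stratified estimate weights by population shares:
  0.24×66.2 + 0.14×58.9 + 0.23×67.8 + 0.39×43.3 = 56.615%

56.6%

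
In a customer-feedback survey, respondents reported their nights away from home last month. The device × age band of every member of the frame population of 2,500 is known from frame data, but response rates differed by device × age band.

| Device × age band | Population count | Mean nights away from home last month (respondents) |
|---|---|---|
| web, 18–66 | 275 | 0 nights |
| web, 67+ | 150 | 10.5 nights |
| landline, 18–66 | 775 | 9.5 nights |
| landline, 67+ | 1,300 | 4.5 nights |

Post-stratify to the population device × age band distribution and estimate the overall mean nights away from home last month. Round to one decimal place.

5.9

Each cell contributes population-share × respondent value:
  web, 18–66: (275/2,500) × 0 = 0
  web, 67+: (150/2,500) × 10.5 = 0.63
  landline, 18–66: (775/2,500) × 9.5 = 2.945
  landline, 67+: (1,300/2,500) × 4.5 = 2.34
Post-stratified estimate = 5.915 → 5.9.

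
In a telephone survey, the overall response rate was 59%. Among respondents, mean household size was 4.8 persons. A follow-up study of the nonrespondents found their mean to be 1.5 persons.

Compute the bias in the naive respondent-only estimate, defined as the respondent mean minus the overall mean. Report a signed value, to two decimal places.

+1.35

Nonresponse fraction = 1 − 0.59 = 0.41.
Bias = (nonresponse fraction) × (respondent mean − nonrespondent mean)
     = 0.41 × (4.8 − 1.5) = 0.41 × 3.3 = 1.353.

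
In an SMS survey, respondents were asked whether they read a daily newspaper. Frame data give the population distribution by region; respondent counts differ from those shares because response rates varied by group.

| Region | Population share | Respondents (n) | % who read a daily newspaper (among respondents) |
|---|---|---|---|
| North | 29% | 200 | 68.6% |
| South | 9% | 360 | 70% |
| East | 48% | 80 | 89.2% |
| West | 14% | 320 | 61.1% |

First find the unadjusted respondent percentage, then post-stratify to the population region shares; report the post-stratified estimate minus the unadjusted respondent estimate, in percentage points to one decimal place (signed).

Naive respondent-only estimate (weights = respondent counts):
  (200/960)×68.6 + (360/960)×70 + (80/960)×89.2 + (320/960)×61.1 = 68.3417%
Post-stratifying to population shares instead:
  0.29×68.6 + 0.09×70 + 0.48×89.2 + 0.14×61.1 = 77.564%
Difference = 77.564 − 68.3417 = 9.2223 pp.

+9.2 percentage points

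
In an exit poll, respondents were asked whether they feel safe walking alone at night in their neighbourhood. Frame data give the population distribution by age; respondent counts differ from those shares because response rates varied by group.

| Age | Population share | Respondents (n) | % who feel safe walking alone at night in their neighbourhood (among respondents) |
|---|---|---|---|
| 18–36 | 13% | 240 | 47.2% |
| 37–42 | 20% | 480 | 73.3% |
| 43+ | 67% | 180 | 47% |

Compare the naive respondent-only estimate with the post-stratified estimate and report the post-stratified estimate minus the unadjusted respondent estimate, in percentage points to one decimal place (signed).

-8.8 percentage points

Naive respondent-only estimate (weights = respondent counts):
  (240/900)×47.2 + (480/900)×73.3 + (180/900)×47 = 61.08%
Post-stratified estimate weights by population shares:
  0.13×47.2 + 0.2×73.3 + 0.67×47 = 52.286%
Difference = 52.286 − 61.08 = -8.794 pp.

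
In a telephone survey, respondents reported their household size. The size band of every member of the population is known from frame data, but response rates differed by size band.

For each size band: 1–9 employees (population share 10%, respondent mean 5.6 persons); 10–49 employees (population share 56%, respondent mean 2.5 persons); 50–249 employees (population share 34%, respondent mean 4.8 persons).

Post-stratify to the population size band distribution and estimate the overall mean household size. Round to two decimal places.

3.59

Post-stratification weights by population share, not respondent share:
  1–9 employees: 0.1 × 5.6 = 0.56
  10–49 employees: 0.56 × 2.5 = 1.4
  50–249 employees: 0.34 × 4.8 = 1.632
Post-stratified estimate = 3.592 → 3.59.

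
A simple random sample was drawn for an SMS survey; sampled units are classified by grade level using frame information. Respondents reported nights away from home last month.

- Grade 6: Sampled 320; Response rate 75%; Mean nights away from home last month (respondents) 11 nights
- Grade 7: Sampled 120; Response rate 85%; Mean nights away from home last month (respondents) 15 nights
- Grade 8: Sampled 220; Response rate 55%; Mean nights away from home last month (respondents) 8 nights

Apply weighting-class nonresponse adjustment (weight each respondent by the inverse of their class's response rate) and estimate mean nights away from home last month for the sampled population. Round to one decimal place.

10.7

With weight = n_sampled/n_responded per class, the weighted class total is n_sampled:
  Grade 6: 320 × 11 = 3520
  Grade 7: 120 × 15 = 1800
  Grade 8: 220 × 8 = 1760
Adjusted estimate = 7080 / 660 = 10.7273 → 10.7.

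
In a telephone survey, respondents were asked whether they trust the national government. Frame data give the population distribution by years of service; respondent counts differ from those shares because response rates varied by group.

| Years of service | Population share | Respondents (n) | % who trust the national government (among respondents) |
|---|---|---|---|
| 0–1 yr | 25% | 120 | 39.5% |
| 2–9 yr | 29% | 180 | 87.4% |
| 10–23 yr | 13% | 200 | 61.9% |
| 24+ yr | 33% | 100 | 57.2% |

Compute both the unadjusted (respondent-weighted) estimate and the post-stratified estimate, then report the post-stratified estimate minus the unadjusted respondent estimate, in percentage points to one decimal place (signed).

-2.1 percentage points

Without adjustment, the pooled respondent share is:
  (120/600)×39.5 + (180/600)×87.4 + (200/600)×61.9 + (100/600)×57.2 = 64.2867%
Post-stratified estimate weights by population shares:
  0.25×39.5 + 0.29×87.4 + 0.13×61.9 + 0.33×57.2 = 62.144%
Difference = 62.144 − 64.2867 = -2.1427 pp.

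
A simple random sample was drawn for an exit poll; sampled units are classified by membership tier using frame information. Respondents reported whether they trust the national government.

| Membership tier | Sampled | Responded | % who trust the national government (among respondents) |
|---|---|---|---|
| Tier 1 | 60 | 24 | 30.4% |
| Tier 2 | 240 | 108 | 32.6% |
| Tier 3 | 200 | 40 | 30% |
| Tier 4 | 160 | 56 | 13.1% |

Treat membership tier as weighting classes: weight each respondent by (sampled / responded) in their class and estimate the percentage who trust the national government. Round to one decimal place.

26.9%

Class response rates: Tier 1 24/60 = 40%, Tier 2 108/240 = 45%, Tier 3 40/200 = 20%, Tier 4 56/160 = 35%.
Inverse-response-rate weighting restores each class to its sampled count, so class totals weight by n_sampled:
  Tier 1: 60 × 30.4 = 1824
  Tier 2: 240 × 32.6 = 7824
  Tier 3: 200 × 30 = 6000
  Tier 4: 160 × 13.1 = 2096
Adjusted estimate = 17,744 / 660 = 26.8848 → 26.9%.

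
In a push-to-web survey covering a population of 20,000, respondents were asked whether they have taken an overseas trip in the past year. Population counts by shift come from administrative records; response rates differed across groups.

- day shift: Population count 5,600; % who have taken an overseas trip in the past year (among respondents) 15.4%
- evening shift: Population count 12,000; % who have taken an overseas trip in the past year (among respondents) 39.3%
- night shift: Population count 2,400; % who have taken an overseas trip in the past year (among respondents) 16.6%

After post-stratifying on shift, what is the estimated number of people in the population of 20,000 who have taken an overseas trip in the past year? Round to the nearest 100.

6,000

Each cell contributes its population count × the respondent rate:
  day shift: 5,600 × 15.4% = 862.4
  evening shift: 12,000 × 39.3% = 4716
  night shift: 2,400 × 16.6% = 398.4
Estimated total = 5976.8 → 6,000.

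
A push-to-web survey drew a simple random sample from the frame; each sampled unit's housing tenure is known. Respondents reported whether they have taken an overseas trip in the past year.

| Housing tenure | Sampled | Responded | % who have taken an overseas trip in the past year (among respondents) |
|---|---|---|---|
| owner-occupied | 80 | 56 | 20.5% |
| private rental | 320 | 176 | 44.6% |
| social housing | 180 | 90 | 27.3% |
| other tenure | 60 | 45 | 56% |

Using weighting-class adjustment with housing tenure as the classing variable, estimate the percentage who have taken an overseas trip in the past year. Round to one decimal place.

37.8%

Response rates by class: owner-occupied 56/80 = 70%, private rental 176/320 = 55%, social housing 90/180 = 50%, other tenure 45/60 = 75%.
Inverse-response-rate weighting restores each class to its sampled count, so class totals weight by n_sampled:
  owner-occupied: 80 × 20.5 = 1640
  private rental: 320 × 44.6 = 14,272
  social housing: 180 × 27.3 = 4914
  other tenure: 60 × 56 = 3360
Adjusted estimate = 24,186 / 640 = 37.7906 → 37.8%.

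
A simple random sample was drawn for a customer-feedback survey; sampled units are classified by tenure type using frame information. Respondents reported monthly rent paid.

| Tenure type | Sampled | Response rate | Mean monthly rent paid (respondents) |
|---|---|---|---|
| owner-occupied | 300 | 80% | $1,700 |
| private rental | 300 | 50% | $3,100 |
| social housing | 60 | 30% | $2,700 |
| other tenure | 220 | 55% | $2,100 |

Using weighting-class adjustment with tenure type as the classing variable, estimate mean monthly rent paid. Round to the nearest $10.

$2,350

Each respondent's weight = sampled/responded in their class; summing within a class gives n_sampled, so:
  owner-occupied: 300 × 1700 = 510,000
  private rental: 300 × 3100 = 930,000
  social housing: 60 × 2700 = 162,000
  other tenure: 220 × 2100 = 462,000
Adjusted estimate = 2,064,000 / 880 = 2345.45 → $2,350.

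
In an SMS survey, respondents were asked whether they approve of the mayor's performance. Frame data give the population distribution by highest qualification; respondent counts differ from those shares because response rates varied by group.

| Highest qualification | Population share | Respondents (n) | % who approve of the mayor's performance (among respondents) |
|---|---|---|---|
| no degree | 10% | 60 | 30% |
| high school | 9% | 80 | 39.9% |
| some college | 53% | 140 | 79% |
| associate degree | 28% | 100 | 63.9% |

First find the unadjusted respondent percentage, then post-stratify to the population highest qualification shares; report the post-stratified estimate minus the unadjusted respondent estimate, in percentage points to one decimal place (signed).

Unadjusted (pooled respondent) estimate weights by respondent counts:
  (60/380)×30 + (80/380)×39.9 + (140/380)×79 + (100/380)×63.9 = 59.0579%
Reweighting by population highest qualification shares:
  0.1×30 + 0.09×39.9 + 0.53×79 + 0.28×63.9 = 66.353%
Difference = 66.353 − 59.0579 = 7.2951 pp.

+7.3 percentage points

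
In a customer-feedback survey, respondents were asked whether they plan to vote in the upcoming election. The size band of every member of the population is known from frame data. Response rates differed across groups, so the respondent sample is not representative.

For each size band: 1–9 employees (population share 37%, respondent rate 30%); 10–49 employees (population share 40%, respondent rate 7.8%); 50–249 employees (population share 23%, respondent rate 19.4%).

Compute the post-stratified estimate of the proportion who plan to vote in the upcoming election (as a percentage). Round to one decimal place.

Weight each group's respondent value by its population share:
  1–9 employees: 0.37 × 30 = 11.1
  10–49 employees: 0.4 × 7.8 = 3.12
  50–249 employees: 0.23 × 19.4 = 4.462
Post-stratified estimate = 18.682 → 18.7%.

18.7%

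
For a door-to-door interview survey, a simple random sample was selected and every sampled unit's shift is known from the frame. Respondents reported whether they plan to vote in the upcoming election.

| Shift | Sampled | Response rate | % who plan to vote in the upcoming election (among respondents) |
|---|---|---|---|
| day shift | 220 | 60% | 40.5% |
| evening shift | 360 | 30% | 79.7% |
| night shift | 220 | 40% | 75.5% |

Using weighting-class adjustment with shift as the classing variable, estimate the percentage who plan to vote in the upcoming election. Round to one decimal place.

67.8%

With weight = n_sampled/n_responded per class, the weighted class total is n_sampled:
  day shift: 220 × 40.5 = 8910
  evening shift: 360 × 79.7 = 28,692
  night shift: 220 × 75.5 = 16,610
Adjusted estimate = 54,212 / 800 = 67.765 → 67.8%.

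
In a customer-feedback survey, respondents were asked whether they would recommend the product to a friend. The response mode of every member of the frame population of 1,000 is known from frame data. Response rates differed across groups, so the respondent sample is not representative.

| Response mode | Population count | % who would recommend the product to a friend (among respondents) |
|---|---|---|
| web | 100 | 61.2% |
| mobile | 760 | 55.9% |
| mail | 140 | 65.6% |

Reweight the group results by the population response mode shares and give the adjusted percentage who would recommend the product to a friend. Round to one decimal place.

Each cell contributes population-share × respondent value:
  web: (100/1,000) × 61.2 = 6.12
  mobile: (760/1,000) × 55.9 = 42.484
  mail: (140/1,000) × 65.6 = 9.184
Post-stratified estimate = 57.788 → 57.8%.

57.8%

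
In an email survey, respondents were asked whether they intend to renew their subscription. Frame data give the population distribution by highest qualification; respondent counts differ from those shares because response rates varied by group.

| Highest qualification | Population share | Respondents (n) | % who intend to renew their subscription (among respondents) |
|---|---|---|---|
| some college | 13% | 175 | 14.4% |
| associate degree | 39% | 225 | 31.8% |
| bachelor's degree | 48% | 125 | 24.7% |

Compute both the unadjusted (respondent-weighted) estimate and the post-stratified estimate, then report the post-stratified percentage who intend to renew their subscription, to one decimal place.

26.1%

Unadjusted (pooled respondent) estimate weights by respondent counts:
  (175/525)×14.4 + (225/525)×31.8 + (125/525)×24.7 = 24.3095%
Post-stratified estimate weights by population shares:
  0.13×14.4 + 0.39×31.8 + 0.48×24.7 = 26.13%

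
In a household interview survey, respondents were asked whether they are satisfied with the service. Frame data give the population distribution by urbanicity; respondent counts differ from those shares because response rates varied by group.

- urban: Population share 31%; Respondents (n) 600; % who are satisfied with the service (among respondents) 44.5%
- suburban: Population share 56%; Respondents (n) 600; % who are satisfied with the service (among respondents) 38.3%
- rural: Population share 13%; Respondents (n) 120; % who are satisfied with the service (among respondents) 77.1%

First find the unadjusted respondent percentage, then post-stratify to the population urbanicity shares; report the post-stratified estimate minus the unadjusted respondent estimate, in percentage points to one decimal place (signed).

Naive respondent-only estimate (weights = respondent counts):
  (600/1320)×44.5 + (600/1320)×38.3 + (120/1320)×77.1 = 44.6455%
Post-stratifying to population shares instead:
  0.31×44.5 + 0.56×38.3 + 0.13×77.1 = 45.266%
Difference = 45.266 − 44.6455 = 0.6205 pp.

+0.6 percentage points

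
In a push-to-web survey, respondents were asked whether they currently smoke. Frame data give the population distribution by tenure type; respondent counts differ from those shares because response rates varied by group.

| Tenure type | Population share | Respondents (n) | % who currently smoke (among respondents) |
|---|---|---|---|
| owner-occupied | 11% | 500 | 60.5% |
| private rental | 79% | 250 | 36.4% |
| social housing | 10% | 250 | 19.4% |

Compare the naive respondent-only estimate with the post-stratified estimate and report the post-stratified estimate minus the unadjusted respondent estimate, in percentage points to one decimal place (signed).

Unadjusted (pooled respondent) estimate weights by respondent counts:
  (500/1000)×60.5 + (250/1000)×36.4 + (250/1000)×19.4 = 44.2%
Post-stratifying to population shares instead:
  0.11×60.5 + 0.79×36.4 + 0.1×19.4 = 37.351%
Difference = 37.351 − 44.2 = -6.849 pp.

-6.8 percentage points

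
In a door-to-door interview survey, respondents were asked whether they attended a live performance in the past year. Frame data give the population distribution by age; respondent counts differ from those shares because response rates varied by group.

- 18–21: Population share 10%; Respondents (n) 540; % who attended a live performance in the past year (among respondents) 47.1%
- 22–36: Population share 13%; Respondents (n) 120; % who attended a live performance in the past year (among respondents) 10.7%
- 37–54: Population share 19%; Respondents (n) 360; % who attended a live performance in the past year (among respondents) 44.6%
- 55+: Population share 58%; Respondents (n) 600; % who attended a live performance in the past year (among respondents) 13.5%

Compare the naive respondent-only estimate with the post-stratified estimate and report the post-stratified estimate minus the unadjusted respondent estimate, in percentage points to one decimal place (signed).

Naive respondent-only estimate (weights = respondent counts):
  (540/1620)×47.1 + (120/1620)×10.7 + (360/1620)×44.6 + (600/1620)×13.5 = 31.4037%
Post-stratified estimate weights by population shares:
  0.1×47.1 + 0.13×10.7 + 0.19×44.6 + 0.58×13.5 = 22.405%
Difference = 22.405 − 31.4037 = -8.9987 pp.

-9.0 percentage points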